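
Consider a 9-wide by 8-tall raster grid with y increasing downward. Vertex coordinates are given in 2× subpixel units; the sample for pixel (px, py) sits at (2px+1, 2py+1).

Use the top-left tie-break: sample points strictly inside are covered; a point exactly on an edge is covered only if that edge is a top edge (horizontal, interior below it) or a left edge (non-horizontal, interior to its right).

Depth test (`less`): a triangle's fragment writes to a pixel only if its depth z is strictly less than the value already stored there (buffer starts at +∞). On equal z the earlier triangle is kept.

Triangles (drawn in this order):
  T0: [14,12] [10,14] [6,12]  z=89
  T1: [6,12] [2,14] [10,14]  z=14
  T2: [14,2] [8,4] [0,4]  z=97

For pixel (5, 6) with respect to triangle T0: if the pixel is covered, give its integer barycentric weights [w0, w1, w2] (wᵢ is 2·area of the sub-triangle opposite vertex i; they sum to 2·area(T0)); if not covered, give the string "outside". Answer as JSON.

T0:
  2·area = 16
  edge (14, 12)→(10, 14): d=(-4,2) right/bottom  bias=-1
  edge (10, 14)→(6, 12): d=(-4,-2) top-left  bias=+0
  edge (6, 12)→(14, 12): d=(8,0) top-left  bias=+0
    (4,6)@(9, 13): e=[6,2,8] → X
    (5,6)@(11, 13): e=[2,6,8] → X
    (6,6)@(13, 13): e=[-2,10,8] → .
    (4,7)@(9, 15): e=[-2,-6,24] → .
    (5,7)@(11, 15): e=[-6,-2,24] → .
  covered (2 px):
    . . . . . . . . .
    . . . . . . . . .
    . . . . . . . . .
    . . . . . . . . .
    . . . . . . . . .
    . . . . . . . . .
    . . . . X X . . .
    . . . . . . . . .
T1:
  2·area = 16  (B↔C swapped to make it positive)
  edge (6, 12)→(10, 14): d=(4,2) right/bottom  bias=-1
  edge (10, 14)→(2, 14): d=(-8,0) right/bottom  bias=-1
  edge (2, 14)→(6, 12): d=(4,-2) top-left  bias=+0
    (2,6)@(5, 13): e=[6,8,2] → X
    (3,6)@(7, 13): e=[2,8,6] → X
    (4,6)@(9, 13): e=[-2,8,10] → .
    (2,7)@(5, 15): e=[14,-8,10] → .
    (3,7)@(7, 15): e=[10,-8,14] → .
  covered (2 px):
    . . . . . . . . .
    . . . . . . . . .
    . . . . . . . . .
    . . . . . . . . .
    . . . . . . . . .
    . . . . . . . . .
    . . X X . . . . .
    . . . . . . . . .
T2:
  2·area = 16
  edge (14, 2)→(8, 4): d=(-6,2) right/bottom  bias=-1
  edge (8, 4)→(0, 4): d=(-8,0) right/bottom  bias=-1
  edge (0, 4)→(14, 2): d=(14,-2) top-left  bias=+0
    (8,0)@(17, 1): e=[0,24,-8] → .  [on edge]
    (3,1)@(7, 3): e=[8,8,0] → X  [on edge]
    (4,1)@(9, 3): e=[4,8,4] → X
    (5,1)@(11, 3): e=[0,8,8] → .  [on edge]
    (2,2)@(5, 5): e=[0,-8,24] → .  [on edge]
    (3,2)@(7, 5): e=[-4,-8,28] → .
    (4,2)@(9, 5): e=[-8,-8,32] → .
  covered (2 px):
    . . . . . . . . .
    . . . X X . . . .
    . . . . . . . . .
    . . . . . . . . .
    . . . . . . . . .
    . . . . . . . . .
    . . . . . . . . .
    . . . . . . . . .

Answer: [6,8,2]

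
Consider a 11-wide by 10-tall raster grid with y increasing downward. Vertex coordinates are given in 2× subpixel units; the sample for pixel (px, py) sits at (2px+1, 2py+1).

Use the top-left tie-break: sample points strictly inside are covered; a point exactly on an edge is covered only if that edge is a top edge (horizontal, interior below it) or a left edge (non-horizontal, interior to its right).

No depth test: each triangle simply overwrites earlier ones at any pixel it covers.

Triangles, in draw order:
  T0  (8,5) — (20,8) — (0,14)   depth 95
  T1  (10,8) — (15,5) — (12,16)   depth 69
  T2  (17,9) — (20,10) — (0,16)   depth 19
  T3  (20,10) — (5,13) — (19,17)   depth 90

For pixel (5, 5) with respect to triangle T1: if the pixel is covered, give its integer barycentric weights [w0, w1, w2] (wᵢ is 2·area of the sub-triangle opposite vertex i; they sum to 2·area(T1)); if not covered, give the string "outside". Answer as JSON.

T0:
  2·area = 132
  edge (8, 5)→(20, 8): d=(12,3) right/bottom  bias=-1
  edge (20, 8)→(0, 14): d=(-20,6) right/bottom  bias=-1
  edge (0, 14)→(8, 5): d=(8,-9) top-left  bias=+0
    (3,3)@(7, 7): e=[27,98,7] → X
    (4,3)@(9, 7): e=[21,86,25] → X
    (5,3)@(11, 7): e=[15,74,43] → X
    (6,3)@(13, 7): e=[9,62,61] → X
    (7,3)@(15, 7): e=[3,50,79] → X
    (8,3)@(17, 7): e=[-3,38,97] → .
    (2,4)@(5, 9): e=[57,70,5] → X
    (8,4)@(17, 9): e=[21,-2,113] → .
    (1,5)@(3, 11): e=[87,42,3] → X
    (5,5)@(11, 11): e=[63,-6,75] → .
    (6,5)@(13, 11): e=[57,-18,93] → .
    (7,5)@(15, 11): e=[51,-30,111] → .
  covered (17 px):
    . . . . . . . . . . .
    . . . . . . . . . . .
    . . . . . . . . . . .
    . . . X X X X X . . .
    . . X X X X X X . . .
    . X X X X . . . . . .
    X X . . . . . . . . .
    . . . . . . . . . . .
    . . . . . . . . . . .
    . . . . . . . . . . .
T1:
  2·area = 46
  edge (10, 8)→(15, 5): d=(5,-3) top-left  bias=+0
  edge (15, 5)→(12, 16): d=(-3,11) right/bottom  bias=-1
  edge (12, 16)→(10, 8): d=(-2,-8) top-left  bias=+0
    (7,2)@(15, 5): e=[0,0,46] → .  [on edge]
    (6,3)@(13, 7): e=[4,16,26] → X
    (7,3)@(15, 7): e=[10,-6,42] → .
    (5,4)@(11, 9): e=[8,32,6] → X
    (7,4)@(15, 9): e=[20,-12,38] → .
    (2,5)@(5, 11): e=[0,92,-46] → .  [on edge]
    (5,5)@(11, 11): e=[18,26,2] → X
    (7,5)@(15, 11): e=[30,-18,34] → .
    (5,6)@(11, 13): e=[28,20,-2] → .
    (6,6)@(13, 13): e=[34,-2,14] → .
  covered (5 px):
    . . . . . . . . . . .
    . . . . . . . . . . .
    . . . . . . . . . . .
    . . . . . . X . . . .
    . . . . . X X . . . .
    . . . . . X X . . . .
    . . . . . . . . . . .
    . . . . . . . . . . .
    . . . . . . . . . . .
    . . . . . . . . . . .
T2:
  2·area = 38
  edge (17, 9)→(20, 10): d=(3,1) right/bottom  bias=-1
  edge (20, 10)→(0, 16): d=(-20,6) right/bottom  bias=-1
  edge (0, 16)→(17, 9): d=(17,-7) top-left  bias=+0
    (2,2)@(5, 5): e=[0,190,-152] → .  [on edge]
    (5,3)@(11, 7): e=[0,114,-76] → .  [on edge]
    (8,4)@(17, 9): e=[0,38,0] → .  [on edge]
    (6,5)@(13, 11): e=[10,22,6] → X
    (7,5)@(15, 11): e=[8,10,20] → X
    (8,5)@(17, 11): e=[6,-2,34] → .
    (4,6)@(9, 13): e=[20,6,12] → X
    (5,6)@(11, 13): e=[18,-6,26] → .
    (6,6)@(13, 13): e=[16,-18,40] → .
    (7,6)@(15, 13): e=[14,-30,54] → .
    (1,7)@(3, 15): e=[32,2,4] → X
    (2,7)@(5, 15): e=[30,-10,18] → .
  covered (4 px):
    . . . . . . . . . . .
    . . . . . . . . . . .
    . . . . . . . . . . .
    . . . . . . . . . . .
    . . . . . . . . . . .
    . . . . . . X X . . .
    . . . . X . . . . . .
    . X . . . . . . . . .
    . . . . . . . . . . .
    . . . . . . . . . . .
T3:
  2·area = 102  (B↔C swapped to make it positive)
  edge (20, 10)→(19, 17): d=(-1,7) right/bottom  bias=-1
  edge (19, 17)→(5, 13): d=(-14,-4) top-left  bias=+0
  edge (5, 13)→(20, 10): d=(15,-3) top-left  bias=+0
    (10,1)@(21, 3): e=[0,204,-102] → .  [on edge]
    (7,5)@(15, 11): e=[34,68,0] → X  [on edge]
    (8,5)@(17, 11): e=[20,76,6] → X
    (9,5)@(19, 11): e=[6,84,12] → X
    (10,5)@(21, 11): e=[-8,92,18] → .
    (2,6)@(5, 13): e=[102,0,0] → X  [on edge]
    (3,6)@(7, 13): e=[88,8,6] → X
    (4,6)@(9, 13): e=[74,16,12] → X
    (5,6)@(11, 13): e=[60,24,18] → X
    (6,6)@(13, 13): e=[46,32,24] → X
    (10,6)@(21, 13): e=[-10,64,48] → .
    (2,7)@(5, 15): e=[100,-28,30] → .
    (9,8)@(19, 17): e=[0,0,102] → .  [on edge]
  covered (15 px):
    . . . . . . . . . . .
    . . . . . . . . . . .
    . . . . . . . . . . .
    . . . . . . . . . . .
    . . . . . . . . . . .
    . . . . . . . X X X .
    . . X X X X X X X X .
    . . . . . . X X X X .
    . . . . . . . . . . .
    . . . . . . . . . . .

Answer: [26,2,18]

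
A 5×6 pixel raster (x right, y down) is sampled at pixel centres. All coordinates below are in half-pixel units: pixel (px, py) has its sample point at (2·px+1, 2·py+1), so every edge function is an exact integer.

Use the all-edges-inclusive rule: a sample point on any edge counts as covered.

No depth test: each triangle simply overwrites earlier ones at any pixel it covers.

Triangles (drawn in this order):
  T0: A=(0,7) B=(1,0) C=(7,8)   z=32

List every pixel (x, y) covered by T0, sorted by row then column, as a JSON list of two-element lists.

T0:
  2·area = 50
  edge (0, 7)→(1, 0): d=(1,-7) inclusive
  edge (1, 0)→(7, 8): d=(6,8) inclusive
  edge (7, 8)→(0, 7): d=(-7,-1) inclusive
    (0,0)@(1, 1): e=[1,6,43] → X
    (1,0)@(3, 1): e=[15,-10,45] → .
    (0,1)@(1, 3): e=[3,18,29] → X
    (1,1)@(3, 3): e=[17,2,31] → X
    (2,1)@(5, 3): e=[31,-14,33] → .
    (0,2)@(1, 5): e=[5,30,15] → X
    (2,2)@(5, 5): e=[33,-2,19] → .
    (0,3)@(1, 7): e=[7,42,1] → X
    (2,3)@(5, 7): e=[35,10,5] → X
    (3,3)@(7, 7): e=[49,-6,7] → .
    (0,4)@(1, 9): e=[9,54,-13] → .
    (1,4)@(3, 9): e=[23,38,-11] → .
  covered (8 px):
    X . . . .
    X X . . .
    X X . . .
    X X X . .
    . . . . .
    . . . . .

Final: [[0,0],[0,1],[1,1],[0,2],[1,2],[0,3],[1,3],[2,3]]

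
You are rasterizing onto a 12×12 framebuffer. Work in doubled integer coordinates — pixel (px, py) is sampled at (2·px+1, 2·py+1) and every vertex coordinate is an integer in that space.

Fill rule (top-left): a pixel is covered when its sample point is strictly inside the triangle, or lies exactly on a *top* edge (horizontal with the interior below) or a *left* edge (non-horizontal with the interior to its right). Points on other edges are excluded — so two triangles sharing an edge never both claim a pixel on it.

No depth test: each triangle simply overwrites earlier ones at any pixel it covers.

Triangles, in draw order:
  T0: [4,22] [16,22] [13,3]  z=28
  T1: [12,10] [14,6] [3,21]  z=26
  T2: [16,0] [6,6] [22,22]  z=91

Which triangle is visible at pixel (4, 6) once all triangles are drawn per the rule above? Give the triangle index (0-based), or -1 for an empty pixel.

T0:
  2·area = 228  (B↔C swapped to make it positive)
  edge (4, 22)→(13, 3): d=(9,-19) top-left  bias=+0
  edge (13, 3)→(16, 22): d=(3,19) right/bottom  bias=-1
  edge (16, 22)→(4, 22): d=(-12,0) right/bottom  bias=-1
    (6,1)@(13, 3): e=[0,0,228] → ·  [on edge]
    (6,2)@(13, 5): e=[18,6,204] → █
    (7,2)@(15, 5): e=[56,-32,204] → ·
    (6,3)@(13, 7): e=[36,12,180] → █
    (7,3)@(15, 7): e=[74,-26,180] → ·
    (5,4)@(11, 9): e=[16,56,156] → █
    (7,4)@(15, 9): e=[92,-20,156] → ·
    (5,5)@(11, 11): e=[34,62,132] → █
    (7,5)@(15, 11): e=[110,-14,132] → ·
    (4,6)@(9, 13): e=[14,106,108] → █
    (7,6)@(15, 13): e=[128,-8,108] → ·
    (4,7)@(9, 15): e=[32,112,84] → █
  covered (28 px):
    · · · · · · · · · · · ·
    · · · · · · · · · · · ·
    · · · · · · █ · · · · ·
    · · · · · · █ · · · · ·
    · · · · · █ █ · · · · ·
    · · · · · █ █ · · · · ·
    · · · · █ █ █ · · · · ·
    · · · · █ █ █ · · · · ·
    · · · █ █ █ █ █ · · · ·
    · · · █ █ █ █ █ · · · ·
    · · █ █ █ █ █ █ · · · ·
    · · · · · · · · · · · ·
T1:
  2·area = 14  (B↔C swapped to make it positive)
  edge (12, 10)→(3, 21): d=(-9,11) right/bottom  bias=-1
  edge (3, 21)→(14, 6): d=(11,-15) top-left  bias=+0
  edge (14, 6)→(12, 10): d=(-2,4) right/bottom  bias=-1
    (5,5)@(11, 11): e=[2,10,2] → █
    (6,5)@(13, 11): e=[-20,40,-6] → ·
    (4,6)@(9, 13): e=[6,2,6] → █
    (5,6)@(11, 13): e=[-16,32,-2] → ·
    (4,7)@(9, 15): e=[-12,24,2] → ·
    (1,10)@(3, 21): e=[0,0,14] → ·  [on edge]
  covered (2 px):
    · · · · · · · · · · · ·
    · · · · · · · · · · · ·
    · · · · · · · · · · · ·
    · · · · · · · · · · · ·
    · · · · · · · · · · · ·
    · · · · · █ · · · · · ·
    · · · · █ · · · · · · ·
    · · · · · · · · · · · ·
    · · · · · · · · · · · ·
    · · · · · · · · · · · ·
    · · · · · · · · · · · ·
    · · · · · · · · · · · ·
T2:
  2·area = 256  (B↔C swapped to make it positive)
  edge (16, 0)→(22, 22): d=(6,22) right/bottom  bias=-1
  edge (22, 22)→(6, 6): d=(-16,-16) top-left  bias=+0
  edge (6, 6)→(16, 0): d=(10,-6) top-left  bias=+0
    (0,0)@(1, 1): e=[336,0,-80] → ·  [on edge]
    (7,0)@(15, 1): e=[28,224,4] → █
    (8,0)@(17, 1): e=[-16,256,16] → ·
    (1,1)@(3, 3): e=[304,0,-48] → ·  [on edge]
    (5,1)@(11, 3): e=[128,128,0] → █  [on edge]
    (6,1)@(13, 3): e=[84,160,12] → █
    (8,1)@(17, 3): e=[-4,224,36] → ·
    (2,2)@(5, 5): e=[272,0,-16] → ·  [on edge]
    (4,2)@(9, 5): e=[184,64,8] → █
    (8,2)@(17, 5): e=[8,192,56] → █
    (9,2)@(19, 5): e=[-36,224,68] → ·
    (3,3)@(7, 7): e=[240,0,16] → █  [on edge]
    (0,4)@(1, 9): e=[384,-128,0] → ·  [on edge]
    (4,4)@(9, 9): e=[208,0,48] → █  [on edge]
    (5,5)@(11, 11): e=[176,0,80] → █  [on edge]
    (9,5)@(19, 11): e=[0,128,128] → ·  [on edge]
    (6,6)@(13, 13): e=[144,0,112] → █  [on edge]
    (7,7)@(15, 15): e=[112,0,144] → █  [on edge]
    (8,8)@(17, 17): e=[80,0,176] → █  [on edge]
    (9,9)@(19, 19): e=[48,0,208] → █  [on edge]
    (10,10)@(21, 21): e=[16,0,240] → █  [on edge]
    (11,11)@(23, 23): e=[-16,0,272] → ·  [on edge]
  covered (36 px):
    · · · · · · · █ · · · ·
    · · · · · █ █ █ · · · ·
    · · · · █ █ █ █ █ · · ·
    · · · █ █ █ █ █ █ · · ·
    · · · · █ █ █ █ █ · · ·
    · · · · · █ █ █ █ · · ·
    · · · · · · █ █ █ █ · ·
    · · · · · · · █ █ █ · ·
    · · · · · · · · █ █ · ·
    · · · · · · · · · █ █ ·
    · · · · · · · · · · █ ·
    · · · · · · · · · · · ·

Z-buffer (winner per pixel, '.' = empty):
  . . . . . . . 2 . . . .
  . . . . . 2 2 2 . . . .
  . . . . 2 2 2 2 2 . . .
  . . . 2 2 2 2 2 2 . . .
  . . . . 2 2 2 2 2 . . .
  . . . . . 2 2 2 2 . . .
  . . . . 1 0 2 2 2 2 . .
  . . . . 0 0 0 2 2 2 . .
  . . . 0 0 0 0 0 2 2 . .
  . . . 0 0 0 0 0 . 2 2 .
  . . 0 0 0 0 0 0 . . 2 .
  . . . . . . . . . . . .

Answer: 1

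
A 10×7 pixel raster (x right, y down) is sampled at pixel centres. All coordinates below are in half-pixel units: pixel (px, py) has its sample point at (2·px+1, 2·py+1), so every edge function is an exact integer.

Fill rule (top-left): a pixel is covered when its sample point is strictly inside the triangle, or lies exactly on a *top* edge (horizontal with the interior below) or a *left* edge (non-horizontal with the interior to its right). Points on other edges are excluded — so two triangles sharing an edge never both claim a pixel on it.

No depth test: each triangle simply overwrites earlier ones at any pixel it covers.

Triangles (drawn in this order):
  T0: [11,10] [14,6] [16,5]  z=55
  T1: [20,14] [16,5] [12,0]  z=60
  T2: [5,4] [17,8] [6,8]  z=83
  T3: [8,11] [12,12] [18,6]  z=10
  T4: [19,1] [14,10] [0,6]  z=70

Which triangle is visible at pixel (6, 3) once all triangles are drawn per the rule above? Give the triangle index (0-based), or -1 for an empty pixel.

T0:
  2·area = 5
  edge (11, 10)→(14, 6): d=(3,-4) top-left  bias=+0
  edge (14, 6)→(16, 5): d=(2,-1) top-left  bias=+0
  edge (16, 5)→(11, 10): d=(-5,5) right/bottom  bias=-1
  covered (0 px):
    · · · · · · · · · ·
    · · · · · · · · · ·
    · · · · · · · · · ·
    · · · · · · · · · ·
    · · · · · · · · · ·
    · · · · · · · · · ·
    · · · · · · · · · ·
T1:
  2·area = 16  (B↔C swapped to make it positive)
  edge (20, 14)→(12, 0): d=(-8,-14) top-left  bias=+0
  edge (12, 0)→(16, 5): d=(4,5) right/bottom  bias=-1
  edge (16, 5)→(20, 14): d=(4,9) right/bottom  bias=-1
    (7,2)@(15, 5): e=[2,5,9] → █
    (8,2)@(17, 5): e=[30,-5,-9] → ·
    (7,3)@(15, 7): e=[-14,13,17] → ·
  covered (1 px):
    · · · · · · · · · ·
    · · · · · · · · · ·
    · · · · · · · █ · ·
    · · · · · · · · · ·
    · · · · · · · · · ·
    · · · · · · · · · ·
    · · · · · · · · · ·
T2:
  2·area = 44
  edge (5, 4)→(17, 8): d=(12,4) right/bottom  bias=-1
  edge (17, 8)→(6, 8): d=(-11,0) right/bottom  bias=-1
  edge (6, 8)→(5, 4): d=(-1,-4) top-left  bias=+0
    (3,2)@(7, 5): e=[4,33,7] → █
    (4,2)@(9, 5): e=[-4,33,15] → ·
    (3,3)@(7, 7): e=[28,11,5] → █
    (4,3)@(9, 7): e=[20,11,13] → █
    (5,3)@(11, 7): e=[12,11,21] → █
    (6,3)@(13, 7): e=[4,11,29] → █
    (7,3)@(15, 7): e=[-4,11,37] → ·
    (3,4)@(7, 9): e=[52,-11,3] → ·
    (4,4)@(9, 9): e=[44,-11,11] → ·
    (5,4)@(11, 9): e=[36,-11,19] → ·
    (6,4)@(13, 9): e=[28,-11,27] → ·
  covered (5 px):
    · · · · · · · · · ·
    · · · · · · · · · ·
    · · · █ · · · · · ·
    · · · █ █ █ █ · · ·
    · · · · · · · · · ·
    · · · · · · · · · ·
    · · · · · · · · · ·
T3:
  2·area = 30  (B↔C swapped to make it positive)
  edge (8, 11)→(18, 6): d=(10,-5) top-left  bias=+0
  edge (18, 6)→(12, 12): d=(-6,6) right/bottom  bias=-1
  edge (12, 12)→(8, 11): d=(-4,-1) top-left  bias=+0
    (9,2)@(19, 5): e=[-5,0,35] → ·  [on edge]
    (8,3)@(17, 7): e=[5,0,25] → ·  [on edge]
    (6,4)@(13, 9): e=[5,12,13] → █
    (7,4)@(15, 9): e=[15,0,15] → ·  [on edge]
    (4,5)@(9, 11): e=[5,24,1] → █
    (5,5)@(11, 11): e=[15,12,3] → █
    (6,5)@(13, 11): e=[25,0,5] → ·  [on edge]
    (4,6)@(9, 13): e=[25,12,-7] → ·
    (5,6)@(11, 13): e=[35,0,-5] → ·  [on edge]
  covered (3 px):
    · · · · · · · · · ·
    · · · · · · · · · ·
    · · · · · · · · · ·
    · · · · · · · · · ·
    · · · · · · █ · · ·
    · · · · █ █ · · · ·
    · · · · · · · · · ·
T4:
  2·area = 146
  edge (19, 1)→(14, 10): d=(-5,9) right/bottom  bias=-1
  edge (14, 10)→(0, 6): d=(-14,-4) top-left  bias=+0
  edge (0, 6)→(19, 1): d=(19,-5) top-left  bias=+0
    (9,0)@(19, 1): e=[0,146,0] → ·  [on edge]
    (6,1)@(13, 3): e=[44,94,8] → █
    (7,1)@(15, 3): e=[26,102,18] → █
    (8,1)@(17, 3): e=[8,110,28] → █
    (9,1)@(19, 3): e=[-10,118,38] → ·
    (2,2)@(5, 5): e=[106,34,6] → █
    (3,2)@(7, 5): e=[88,42,16] → █
    (4,2)@(9, 5): e=[70,50,26] → █
    (5,2)@(11, 5): e=[52,58,36] → █
    (8,2)@(17, 5): e=[-2,82,66] → ·
    (2,3)@(5, 7): e=[96,6,44] → █
    (8,3)@(17, 7): e=[-12,54,104] → ·
  covered (17 px):
    · · · · · · · · · ·
    · · · · · · █ █ █ ·
    · · █ █ █ █ █ █ · ·
    · · █ █ █ █ █ █ · ·
    · · · · · █ █ · · ·
    · · · · · · · · · ·
    · · · · · · · · · ·

Z-buffer (winner per pixel, '.' = empty):
  . . . . . . . . . .
  . . . . . . 4 4 4 .
  . . 4 4 4 4 4 4 . .
  . . 4 4 4 4 4 4 . .
  . . . . . 4 4 . . .
  . . . . 3 3 . . . .
  . . . . . . . . . .

Final: 4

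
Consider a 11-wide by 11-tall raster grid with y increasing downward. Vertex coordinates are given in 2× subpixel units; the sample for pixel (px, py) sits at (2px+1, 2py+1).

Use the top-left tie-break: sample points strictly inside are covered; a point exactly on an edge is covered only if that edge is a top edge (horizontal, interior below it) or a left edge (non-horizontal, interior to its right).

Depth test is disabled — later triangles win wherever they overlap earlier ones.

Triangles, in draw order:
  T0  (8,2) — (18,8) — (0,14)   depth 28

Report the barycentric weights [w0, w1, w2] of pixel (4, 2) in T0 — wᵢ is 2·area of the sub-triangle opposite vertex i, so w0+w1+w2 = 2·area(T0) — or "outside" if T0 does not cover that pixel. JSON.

T0:
  2·area = 168
  edge (8, 2)→(18, 8): d=(10,6) right/bottom  bias=-1
  edge (18, 8)→(0, 14): d=(-18,6) right/bottom  bias=-1
  edge (0, 14)→(8, 2): d=(8,-12) top-left  bias=+0
    (4,1)@(9, 3): e=[4,144,20] → X
    (5,1)@(11, 3): e=[-8,132,44] → .
    (3,2)@(7, 5): e=[36,120,12] → X
    (5,2)@(11, 5): e=[12,96,60] → X
    (6,2)@(13, 5): e=[0,84,84] → .  [on edge]
    (2,3)@(5, 7): e=[68,96,4] → X
    (6,3)@(13, 7): e=[20,48,100] → X
    (7,3)@(15, 7): e=[8,36,124] → X
    (8,3)@(17, 7): e=[-4,24,148] → .
    (10,3)@(21, 7): e=[-28,0,196] → .  [on edge]
    (2,4)@(5, 9): e=[88,60,20] → X
    (7,4)@(15, 9): e=[28,0,140] → .  [on edge]
    (4,5)@(9, 11): e=[84,0,84] → .  [on edge]
    (1,6)@(3, 13): e=[140,0,28] → .  [on edge]
  covered (19 px):
    . . . . . . . . . . .
    . . . . X . . . . . .
    . . . X X X . . . . .
    . . X X X X X X . . .
    . . X X X X X . . . .
    . X X X . . . . . . .
    X . . . . . . . . . .
    . . . . . . . . . . .
    . . . . . . . . . . .
    . . . . . . . . . . .
    . . . . . . . . . . .

Answer: [108,36,24]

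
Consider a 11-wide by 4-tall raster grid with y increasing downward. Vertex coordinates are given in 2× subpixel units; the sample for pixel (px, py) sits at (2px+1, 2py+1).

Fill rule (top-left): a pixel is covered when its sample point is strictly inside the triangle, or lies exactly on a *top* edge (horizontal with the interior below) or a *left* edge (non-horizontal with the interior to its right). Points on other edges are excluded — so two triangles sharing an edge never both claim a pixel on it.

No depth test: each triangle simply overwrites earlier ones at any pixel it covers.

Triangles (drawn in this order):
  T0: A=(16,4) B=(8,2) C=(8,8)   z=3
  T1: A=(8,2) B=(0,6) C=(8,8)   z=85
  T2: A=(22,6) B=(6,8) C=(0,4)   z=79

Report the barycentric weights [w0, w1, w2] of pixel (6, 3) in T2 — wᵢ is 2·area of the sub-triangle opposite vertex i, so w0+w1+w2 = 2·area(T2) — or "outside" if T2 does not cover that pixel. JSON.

T0:
  2·area = 48  (B↔C swapped to make it positive)
  edge (16, 4)→(8, 8): d=(-8,4) right/bottom  bias=-1
  edge (8, 8)→(8, 2): d=(0,-6) top-left  bias=+0
  edge (8, 2)→(16, 4): d=(8,2) right/bottom  bias=-1
    (4,1)@(9, 3): e=[36,6,6] → █
    (5,1)@(11, 3): e=[28,18,2] → █
    (6,1)@(13, 3): e=[20,30,-2] → ·
    (4,2)@(9, 5): e=[20,6,22] → █
    (6,2)@(13, 5): e=[4,30,14] → █
    (7,2)@(15, 5): e=[-4,42,10] → ·
    (4,3)@(9, 7): e=[4,6,38] → █
    (5,3)@(11, 7): e=[-4,18,34] → ·
    (6,3)@(13, 7): e=[-12,30,30] → ·
  covered (6 px):
    · · · · · · · · · · ·
    · · · · █ █ · · · · ·
    · · · · █ █ █ · · · ·
    · · · · █ · · · · · ·
T1:
  2·area = 48  (B↔C swapped to make it positive)
  edge (8, 2)→(8, 8): d=(0,6) right/bottom  bias=-1
  edge (8, 8)→(0, 6): d=(-8,-2) top-left  bias=+0
  edge (0, 6)→(8, 2): d=(8,-4) top-left  bias=+0
    (3,1)@(7, 3): e=[6,38,4] → █
    (4,1)@(9, 3): e=[-6,42,12] → ·
    (1,2)@(3, 5): e=[30,14,4] → █
    (2,2)@(5, 5): e=[18,18,12] → █
    (4,2)@(9, 5): e=[-6,26,28] → ·
    (1,3)@(3, 7): e=[30,-2,20] → ·
    (2,3)@(5, 7): e=[18,2,28] → █
    (4,3)@(9, 7): e=[-6,10,44] → ·
  covered (6 px):
    · · · · · · · · · · ·
    · · · █ · · · · · · ·
    · █ █ █ · · · · · · ·
    · · █ █ · · · · · · ·
T2:
  2·area = 76
  edge (22, 6)→(6, 8): d=(-16,2) right/bottom  bias=-1
  edge (6, 8)→(0, 4): d=(-6,-4) top-left  bias=+0
  edge (0, 4)→(22, 6): d=(22,2) right/bottom  bias=-1
    (1,2)@(3, 5): e=[54,6,16] → █
    (2,2)@(5, 5): e=[50,14,12] → █
    (3,2)@(7, 5): e=[46,22,8] → █
    (4,2)@(9, 5): e=[42,30,4] → █
    (5,2)@(11, 5): e=[38,38,0] → ·  [on edge]
    (1,3)@(3, 7): e=[22,-6,60] → ·
    (2,3)@(5, 7): e=[18,2,56] → █
    (5,3)@(11, 7): e=[6,26,44] → █
    (6,3)@(13, 7): e=[2,34,40] → █
    (7,3)@(15, 7): e=[-2,42,36] → ·
  covered (9 px):
    · · · · · · · · · · ·
    · · · · · · · · · · ·
    · █ █ █ █ · · · · · ·
    · · █ █ █ █ █ · · · ·

Result: [34,40,2]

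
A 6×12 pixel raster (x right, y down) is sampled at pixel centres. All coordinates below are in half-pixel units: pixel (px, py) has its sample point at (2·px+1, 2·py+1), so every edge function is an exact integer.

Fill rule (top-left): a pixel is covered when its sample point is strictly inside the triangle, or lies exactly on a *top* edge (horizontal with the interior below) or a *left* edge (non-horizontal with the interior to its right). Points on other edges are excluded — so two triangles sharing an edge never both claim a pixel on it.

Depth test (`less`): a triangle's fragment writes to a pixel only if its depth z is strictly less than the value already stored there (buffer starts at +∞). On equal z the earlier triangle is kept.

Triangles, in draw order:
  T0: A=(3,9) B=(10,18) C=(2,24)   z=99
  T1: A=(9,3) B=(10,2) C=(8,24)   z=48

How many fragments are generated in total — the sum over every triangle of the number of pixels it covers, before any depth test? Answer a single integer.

T0:
  2·area = 114
  edge (3, 9)→(10, 18): d=(7,9) right/bottom  bias=-1
  edge (10, 18)→(2, 24): d=(-8,6) right/bottom  bias=-1
  edge (2, 24)→(3, 9): d=(1,-15) top-left  bias=+0
    (1,4)@(3, 9): e=[0,114,0] → .  [on edge]
    (1,5)@(3, 11): e=[14,98,2] → X
    (2,5)@(5, 11): e=[-4,86,32] → .
    (1,6)@(3, 13): e=[28,82,4] → X
    (2,6)@(5, 13): e=[10,70,34] → X
    (3,6)@(7, 13): e=[-8,58,64] → .
    (1,7)@(3, 15): e=[42,66,6] → X
    (3,7)@(7, 15): e=[6,42,66] → X
    (4,7)@(9, 15): e=[-12,30,96] → .
    (1,8)@(3, 17): e=[56,50,8] → X
    (4,8)@(9, 17): e=[2,14,98] → X
    (5,8)@(11, 17): e=[-16,2,128] → .
  covered (16 px):
    . . . . . .
    . . . . . .
    . . . . . .
    . . . . . .
    . . . . . .
    . X . . . .
    . X X . . .
    . X X X . .
    . X X X X .
    . X X X . .
    . X X . . .
    . X . . . .
T1:
  2·area = 20
  edge (9, 3)→(10, 2): d=(1,-1) top-left  bias=+0
  edge (10, 2)→(8, 24): d=(-2,22) right/bottom  bias=-1
  edge (8, 24)→(9, 3): d=(1,-21) top-left  bias=+0
    (5,0)@(11, 1): e=[0,-20,40] → .  [on edge]
    (4,1)@(9, 3): e=[0,20,0] → X  [on edge]
    (5,1)@(11, 3): e=[2,-24,42] → .
    (3,2)@(7, 5): e=[0,60,-40] → .  [on edge]
    (4,2)@(9, 5): e=[2,16,2] → X
    (5,2)@(11, 5): e=[4,-28,44] → .
    (2,3)@(5, 7): e=[0,100,-80] → .  [on edge]
    (4,3)@(9, 7): e=[4,12,4] → X
    (5,3)@(11, 7): e=[6,-32,46] → .
    (1,4)@(3, 9): e=[0,140,-120] → .  [on edge]
    (4,4)@(9, 9): e=[6,8,6] → X
    (5,4)@(11, 9): e=[8,-36,48] → .
    (0,5)@(1, 11): e=[0,180,-160] → .  [on edge]
    (4,6)@(9, 13): e=[10,0,10] → .  [on edge]
  covered (5 px):
    . . . . . .
    . . . . X .
    . . . . X .
    . . . . X .
    . . . . X .
    . . . . X .
    . . . . . .
    . . . . . .
    . . . . . .
    . . . . . .
    . . . . . .
    . . . . . .

Answer: 21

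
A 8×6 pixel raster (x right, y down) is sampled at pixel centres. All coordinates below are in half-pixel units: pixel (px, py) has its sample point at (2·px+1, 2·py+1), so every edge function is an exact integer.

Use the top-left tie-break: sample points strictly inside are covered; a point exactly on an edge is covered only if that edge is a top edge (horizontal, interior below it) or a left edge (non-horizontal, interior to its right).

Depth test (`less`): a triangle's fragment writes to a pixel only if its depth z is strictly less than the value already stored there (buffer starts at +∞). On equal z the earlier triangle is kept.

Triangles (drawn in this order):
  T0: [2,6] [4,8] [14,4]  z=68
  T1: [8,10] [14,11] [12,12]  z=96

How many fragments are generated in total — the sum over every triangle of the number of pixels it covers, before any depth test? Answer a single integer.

T0:
  2·area = 28  (B↔C swapped to make it positive)
  edge (2, 6)→(14, 4): d=(12,-2) top-left  bias=+0
  edge (14, 4)→(4, 8): d=(-10,4) right/bottom  bias=-1
  edge (4, 8)→(2, 6): d=(-2,-2) top-left  bias=+0
    (0,2)@(1, 5): e=[-14,42,0] → ·  [on edge]
    (4,2)@(9, 5): e=[2,10,16] → █
    (5,2)@(11, 5): e=[6,2,20] → █
    (6,2)@(13, 5): e=[10,-6,24] → ·
    (1,3)@(3, 7): e=[14,14,0] → █  [on edge]
    (2,3)@(5, 7): e=[18,6,4] → █
    (3,3)@(7, 7): e=[22,-2,8] → ·
    (4,3)@(9, 7): e=[26,-10,12] → ·
    (5,3)@(11, 7): e=[30,-18,16] → ·
    (1,4)@(3, 9): e=[38,-6,-4] → ·
    (2,4)@(5, 9): e=[42,-14,0] → ·  [on edge]
    (3,5)@(7, 11): e=[70,-42,0] → ·  [on edge]
  covered (4 px):
    · · · · · · · ·
    · · · · · · · ·
    · · · · █ █ · ·
    · █ █ · · · · ·
    · · · · · · · ·
    · · · · · · · ·
T1:
  2·area = 8
  edge (8, 10)→(14, 11): d=(6,1) right/bottom  bias=-1
  edge (14, 11)→(12, 12): d=(-2,1) right/bottom  bias=-1
  edge (12, 12)→(8, 10): d=(-4,-2) top-left  bias=+0
    (5,5)@(11, 11): e=[3,3,2] → █
    (6,5)@(13, 11): e=[1,1,6] → █
    (7,5)@(15, 11): e=[-1,-1,10] → ·
  covered (2 px):
    · · · · · · · ·
    · · · · · · · ·
    · · · · · · · ·
    · · · · · · · ·
    · · · · · · · ·
    · · · · · █ █ ·

Final: 6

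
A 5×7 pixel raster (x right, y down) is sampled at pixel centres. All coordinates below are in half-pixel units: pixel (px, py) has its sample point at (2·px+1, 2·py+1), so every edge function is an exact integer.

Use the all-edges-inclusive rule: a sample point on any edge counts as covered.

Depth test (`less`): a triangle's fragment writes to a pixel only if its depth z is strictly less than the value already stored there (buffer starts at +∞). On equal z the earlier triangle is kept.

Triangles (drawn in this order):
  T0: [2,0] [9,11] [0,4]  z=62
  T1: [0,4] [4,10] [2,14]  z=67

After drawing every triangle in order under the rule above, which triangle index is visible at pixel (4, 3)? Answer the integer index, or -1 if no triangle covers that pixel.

T0:
  2·area = 50
  edge (2, 0)→(9, 11): d=(7,11) inclusive
  edge (9, 11)→(0, 4): d=(-9,-7) inclusive
  edge (0, 4)→(2, 0): d=(2,-4) inclusive
    (0,1)@(1, 3): e=[32,16,2] → #
    (1,1)@(3, 3): e=[10,30,10] → #
    (2,1)@(5, 3): e=[-12,44,18] → ·
    (0,2)@(1, 5): e=[46,-2,6] → ·
    (1,2)@(3, 5): e=[24,12,14] → #
    (2,2)@(5, 5): e=[2,26,22] → #
    (3,2)@(7, 5): e=[-20,40,30] → ·
    (1,3)@(3, 7): e=[38,-6,18] → ·
    (2,3)@(5, 7): e=[16,8,26] → #
    (3,3)@(7, 7): e=[-6,22,34] → ·
    (2,4)@(5, 9): e=[30,-10,30] → ·
    (3,4)@(7, 9): e=[8,4,38] → #
    (4,5)@(9, 11): e=[0,0,50] → #  [on edge]
  covered (7 px):
    · · · · ·
    # # · · ·
    · # # · ·
    · · # · ·
    · · · # ·
    · · · · #
    · · · · ·
T1:
  2·area = 28
  edge (0, 4)→(4, 10): d=(4,6) inclusive
  edge (4, 10)→(2, 14): d=(-2,4) inclusive
  edge (2, 14)→(0, 4): d=(-2,-10) inclusive
    (0,3)@(1, 7): e=[6,18,4] → #
    (1,3)@(3, 7): e=[-6,10,24] → ·
    (0,4)@(1, 9): e=[14,14,0] → #  [on edge]
    (1,4)@(3, 9): e=[2,6,20] → #
    (2,4)@(5, 9): e=[-10,-2,40] → ·
    (0,5)@(1, 11): e=[22,10,-4] → ·
    (1,5)@(3, 11): e=[10,2,16] → #
    (2,5)@(5, 11): e=[-2,-6,36] → ·
    (1,6)@(3, 13): e=[18,-2,12] → ·
  covered (4 px):
    · · · · ·
    · · · · ·
    · · · · ·
    # · · · ·
    # # · · ·
    · # · · ·
    · · · · ·

Z-buffer (winner per pixel, '.' = empty):
  . . . . .
  0 0 . . .
  . 0 0 . .
  1 . 0 . .
  1 1 . 0 .
  . 1 . . 0
  . . . . .

Final: -1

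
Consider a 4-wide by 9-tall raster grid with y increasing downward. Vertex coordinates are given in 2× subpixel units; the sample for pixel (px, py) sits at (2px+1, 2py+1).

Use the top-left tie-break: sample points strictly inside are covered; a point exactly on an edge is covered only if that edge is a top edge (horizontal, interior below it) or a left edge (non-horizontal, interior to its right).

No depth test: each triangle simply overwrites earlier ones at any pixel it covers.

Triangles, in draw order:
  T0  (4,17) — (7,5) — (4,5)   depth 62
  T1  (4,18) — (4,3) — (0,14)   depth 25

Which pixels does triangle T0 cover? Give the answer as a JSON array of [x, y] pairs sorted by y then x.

T0:
  2·area = 36  (B↔C swapped to make it positive)
  edge (4, 17)→(4, 5): d=(0,-12) top-left  bias=+0
  edge (4, 5)→(7, 5): d=(3,0) top-left  bias=+0
  edge (7, 5)→(4, 17): d=(-3,12) right/bottom  bias=-1
    (0,2)@(1, 5): e=[-36,0,72] → ·  [on edge]
    (1,2)@(3, 5): e=[-12,0,48] → ·  [on edge]
    (2,2)@(5, 5): e=[12,0,24] → █  [on edge]
    (3,2)@(7, 5): e=[36,0,0] → ·  [on edge]
    (2,3)@(5, 7): e=[12,6,18] → █
    (3,3)@(7, 7): e=[36,6,-6] → ·
    (2,4)@(5, 9): e=[12,12,12] → █
    (3,4)@(7, 9): e=[36,12,-12] → ·
    (2,5)@(5, 11): e=[12,18,6] → █
    (3,5)@(7, 11): e=[36,18,-18] → ·
    (2,6)@(5, 13): e=[12,24,0] → ·  [on edge]
  covered (4 px):
    · · · ·
    · · · ·
    · · █ ·
    · · █ ·
    · · █ ·
    · · █ ·
    · · · ·
    · · · ·
    · · · ·
T1:
  2·area = 60  (B↔C swapped to make it positive)
  edge (4, 18)→(0, 14): d=(-4,-4) top-left  bias=+0
  edge (0, 14)→(4, 3): d=(4,-11) top-left  bias=+0
  edge (4, 3)→(4, 18): d=(0,15) right/bottom  bias=-1
    (1,3)@(3, 7): e=[40,5,15] → █
    (2,3)@(5, 7): e=[48,27,-15] → ·
    (1,4)@(3, 9): e=[32,13,15] → █
    (2,4)@(5, 9): e=[40,35,-15] → ·
    (1,5)@(3, 11): e=[24,21,15] → █
    (2,5)@(5, 11): e=[32,43,-15] → ·
    (0,6)@(1, 13): e=[8,7,45] → █
    (2,6)@(5, 13): e=[24,51,-15] → ·
    (0,7)@(1, 15): e=[0,15,45] → █  [on edge]
    (2,7)@(5, 15): e=[16,59,-15] → ·
    (0,8)@(1, 17): e=[-8,23,45] → ·
    (1,8)@(3, 17): e=[0,45,15] → █  [on edge]
  covered (8 px):
    · · · ·
    · · · ·
    · · · ·
    · █ · ·
    · █ · ·
    · █ · ·
    █ █ · ·
    █ █ · ·
    · █ · ·

Result: [[2,2],[2,3],[2,4],[2,5]]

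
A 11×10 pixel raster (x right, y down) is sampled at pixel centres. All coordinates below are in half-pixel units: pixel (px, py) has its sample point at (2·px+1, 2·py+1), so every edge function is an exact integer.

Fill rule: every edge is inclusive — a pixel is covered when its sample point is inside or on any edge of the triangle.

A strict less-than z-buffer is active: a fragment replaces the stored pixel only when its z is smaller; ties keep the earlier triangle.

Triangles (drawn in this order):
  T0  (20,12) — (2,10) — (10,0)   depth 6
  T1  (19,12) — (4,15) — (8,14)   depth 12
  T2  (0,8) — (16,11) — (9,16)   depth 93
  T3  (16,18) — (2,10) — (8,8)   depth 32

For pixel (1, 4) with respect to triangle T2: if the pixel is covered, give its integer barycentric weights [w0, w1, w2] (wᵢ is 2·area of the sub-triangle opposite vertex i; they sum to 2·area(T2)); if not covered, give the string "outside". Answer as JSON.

T0:
  2·area = 196
  edge (20, 12)→(2, 10): d=(-18,-2) inclusive
  edge (2, 10)→(10, 0): d=(8,-10) inclusive
  edge (10, 0)→(20, 12): d=(10,12) inclusive
    (4,1)@(9, 3): e=[140,14,42] → X
    (5,1)@(11, 3): e=[144,34,18] → X
    (6,1)@(13, 3): e=[148,54,-6] → .
    (3,2)@(7, 5): e=[100,10,86] → X
    (6,2)@(13, 5): e=[112,70,14] → X
    (7,2)@(15, 5): e=[116,90,-10] → .
    (2,3)@(5, 7): e=[60,6,130] → X
    (7,3)@(15, 7): e=[80,106,10] → X
    (8,3)@(17, 7): e=[84,126,-14] → .
    (1,4)@(3, 9): e=[20,2,174] → X
    (8,4)@(17, 9): e=[48,142,6] → X
    (9,4)@(19, 9): e=[52,162,-18] → .
    (5,5)@(11, 11): e=[0,98,98] → X  [on edge]
  covered (25 px):
    . . . . . . . . . . .
    . . . . X X . . . . .
    . . . X X X X . . . .
    . . X X X X X X . . .
    . X X X X X X X X . .
    . . . . . X X X X X .
    . . . . . . . . . . .
    . . . . . . . . . . .
    . . . . . . . . . . .
    . . . . . . . . . . .
T1:
  2·area = 3
  edge (19, 12)→(4, 15): d=(-15,3) inclusive
  edge (4, 15)→(8, 14): d=(4,-1) inclusive
  edge (8, 14)→(19, 12): d=(11,-2) inclusive
  covered (0 px):
    . . . . . . . . . . .
    . . . . . . . . . . .
    . . . . . . . . . . .
    . . . . . . . . . . .
    . . . . . . . . . . .
    . . . . . . . . . . .
    . . . . . . . . . . .
    . . . . . . . . . . .
    . . . . . . . . . . .
    . . . . . . . . . . .
T2:
  2·area = 101
  edge (0, 8)→(16, 11): d=(16,3) inclusive
  edge (16, 11)→(9, 16): d=(-7,5) inclusive
  edge (9, 16)→(0, 8): d=(-9,-8) inclusive
    (1,4)@(3, 9): e=[7,79,15] → X
    (2,4)@(5, 9): e=[1,69,31] → X
    (3,4)@(7, 9): e=[-5,59,47] → .
    (1,5)@(3, 11): e=[39,65,-3] → .
    (2,5)@(5, 11): e=[33,55,13] → X
    (3,5)@(7, 11): e=[27,45,29] → X
    (4,5)@(9, 11): e=[21,35,45] → X
    (5,5)@(11, 11): e=[15,25,61] → X
    (6,5)@(13, 11): e=[9,15,77] → X
    (7,5)@(15, 11): e=[3,5,93] → X
    (8,5)@(17, 11): e=[-3,-5,109] → .
    (2,6)@(5, 13): e=[65,41,-5] → .
  covered (13 px):
    . . . . . . . . . . .
    . . . . . . . . . . .
    . . . . . . . . . . .
    . . . . . . . . . . .
    . X X . . . . . . . .
    . . X X X X X X . . .
    . . . X X X X . . . .
    . . . . X . . . . . .
    . . . . . . . . . . .
    . . . . . . . . . . .
T3:
  2·area = 76
  edge (16, 18)→(2, 10): d=(-14,-8) inclusive
  edge (2, 10)→(8, 8): d=(6,-2) inclusive
  edge (8, 8)→(16, 18): d=(8,10) inclusive
    (8,2)@(17, 5): e=[190,0,-114] → .  [on edge]
    (5,3)@(11, 7): e=[114,0,-38] → .  [on edge]
    (2,4)@(5, 9): e=[38,0,38] → X  [on edge]
    (3,4)@(7, 9): e=[54,4,18] → X
    (4,4)@(9, 9): e=[70,8,-2] → .
    (2,5)@(5, 11): e=[10,12,54] → X
    (4,5)@(9, 11): e=[42,20,14] → X
    (5,5)@(11, 11): e=[58,24,-6] → .
    (2,6)@(5, 13): e=[-18,24,70] → .
    (3,6)@(7, 13): e=[-2,28,50] → .
    (4,6)@(9, 13): e=[14,32,30] → X
    (5,6)@(11, 13): e=[30,36,10] → X
  covered (10 px):
    . . . . . . . . . . .
    . . . . . . . . . . .
    . . . . . . . . . . .
    . . . . . . . . . . .
    . . X X . . . . . . .
    . . X X X . . . . . .
    . . . . X X . . . . .
    . . . . . X X . . . .
    . . . . . . . X . . .
    . . . . . . . . . . .

Final: [79,15,7]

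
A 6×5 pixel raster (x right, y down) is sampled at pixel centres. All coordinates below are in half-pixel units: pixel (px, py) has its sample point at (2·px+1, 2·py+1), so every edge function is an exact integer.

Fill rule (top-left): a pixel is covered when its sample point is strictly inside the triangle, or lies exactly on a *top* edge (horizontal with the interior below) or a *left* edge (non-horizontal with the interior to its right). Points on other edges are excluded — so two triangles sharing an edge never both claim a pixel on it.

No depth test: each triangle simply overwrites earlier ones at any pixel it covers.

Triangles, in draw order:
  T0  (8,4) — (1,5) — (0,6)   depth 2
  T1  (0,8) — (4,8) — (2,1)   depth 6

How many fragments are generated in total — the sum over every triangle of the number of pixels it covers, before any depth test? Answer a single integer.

T0:
  2·area = 6  (B↔C swapped to make it positive)
  edge (8, 4)→(0, 6): d=(-8,2) right/bottom  bias=-1
  edge (0, 6)→(1, 5): d=(1,-1) top-left  bias=+0
  edge (1, 5)→(8, 4): d=(7,-1) top-left  bias=+0
    (2,0)@(5, 1): e=[30,0,-24] → ·  [on edge]
    (1,1)@(3, 3): e=[18,0,-12] → ·  [on edge]
    (0,2)@(1, 5): e=[6,0,0] → #  [on edge]
    (1,2)@(3, 5): e=[2,2,2] → #
    (2,2)@(5, 5): e=[-2,4,4] → ·
    (0,3)@(1, 7): e=[-10,2,14] → ·
    (1,3)@(3, 7): e=[-14,4,16] → ·
  covered (2 px):
    · · · · · ·
    · · · · · ·
    # # · · · ·
    · · · · · ·
    · · · · · ·
T1:
  2·area = 28  (B↔C swapped to make it positive)
  edge (0, 8)→(2, 1): d=(2,-7) top-left  bias=+0
  edge (2, 1)→(4, 8): d=(2,7) right/bottom  bias=-1
  edge (4, 8)→(0, 8): d=(-4,0) right/bottom  bias=-1
    (0,2)@(1, 5): e=[1,15,12] → #
    (1,2)@(3, 5): e=[15,1,12] → #
    (2,2)@(5, 5): e=[29,-13,12] → ·
    (0,3)@(1, 7): e=[5,19,4] → #
    (2,3)@(5, 7): e=[33,-9,4] → ·
    (0,4)@(1, 9): e=[9,23,-4] → ·
    (1,4)@(3, 9): e=[23,9,-4] → ·
  covered (4 px):
    · · · · · ·
    · · · · · ·
    # # · · · ·
    # # · · · ·
    · · · · · ·

Result: 6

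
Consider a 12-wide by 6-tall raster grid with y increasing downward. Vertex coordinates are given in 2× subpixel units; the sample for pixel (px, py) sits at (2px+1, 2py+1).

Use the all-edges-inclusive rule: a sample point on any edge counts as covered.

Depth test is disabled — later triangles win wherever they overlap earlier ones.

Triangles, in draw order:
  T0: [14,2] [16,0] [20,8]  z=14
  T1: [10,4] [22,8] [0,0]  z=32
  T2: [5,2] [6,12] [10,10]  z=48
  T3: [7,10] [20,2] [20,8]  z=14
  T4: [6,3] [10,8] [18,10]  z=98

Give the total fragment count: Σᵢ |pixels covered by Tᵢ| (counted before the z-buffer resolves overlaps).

T0:
  2·area = 24
  edge (14, 2)→(16, 0): d=(2,-2) inclusive
  edge (16, 0)→(20, 8): d=(4,8) inclusive
  edge (20, 8)→(14, 2): d=(-6,-6) inclusive
    (6,0)@(13, 1): e=[-4,28,0] → .  [on edge]
    (7,0)@(15, 1): e=[0,12,12] → X  [on edge]
    (8,0)@(17, 1): e=[4,-4,24] → .
    (6,1)@(13, 3): e=[0,36,-12] → .  [on edge]
    (7,1)@(15, 3): e=[4,20,0] → X  [on edge]
    (8,1)@(17, 3): e=[8,4,12] → X
    (9,1)@(19, 3): e=[12,-12,24] → .
    (5,2)@(11, 5): e=[0,60,-36] → .  [on edge]
    (7,2)@(15, 5): e=[8,28,-12] → .
    (8,2)@(17, 5): e=[12,12,0] → X  [on edge]
    (9,2)@(19, 5): e=[16,-4,12] → .
    (4,3)@(9, 7): e=[0,84,-60] → .  [on edge]
    (9,3)@(19, 7): e=[20,4,0] → X  [on edge]
    (3,4)@(7, 9): e=[0,108,-84] → .  [on edge]
    (10,4)@(21, 9): e=[28,-4,0] → .  [on edge]
    (2,5)@(5, 11): e=[0,132,-108] → .  [on edge]
    (11,5)@(23, 11): e=[36,-12,0] → .  [on edge]
  covered (5 px):
    . . . . . . . X . . . .
    . . . . . . . X X . . .
    . . . . . . . . X . . .
    . . . . . . . . . X . .
    . . . . . . . . . . . .
    . . . . . . . . . . . .
T1:
  2·area = 8  (B↔C swapped to make it positive)
  edge (10, 4)→(0, 0): d=(-10,-4) inclusive
  edge (0, 0)→(22, 8): d=(22,8) inclusive
  edge (22, 8)→(10, 4): d=(-12,-4) inclusive
    (0,0)@(1, 1): e=[-6,14,0] → .  [on edge]
    (3,1)@(7, 3): e=[-2,10,0] → .  [on edge]
    (6,2)@(13, 5): e=[2,6,0] → X  [on edge]
    (7,2)@(15, 5): e=[10,-10,8] → .
    (6,3)@(13, 7): e=[-18,50,-24] → .
    (9,3)@(19, 7): e=[6,2,0] → X  [on edge]
    (10,3)@(21, 7): e=[14,-14,8] → .
    (9,4)@(19, 9): e=[-14,46,-24] → .
  covered (2 px):
    . . . . . . . . . . . .
    . . . . . . . . . . . .
    . . . . . . X . . . . .
    . . . . . . . . . X . .
    . . . . . . . . . . . .
    . . . . . . . . . . . .
T2:
  2·area = 42  (B↔C swapped to make it positive)
  edge (5, 2)→(10, 10): d=(5,8) inclusive
  edge (10, 10)→(6, 12): d=(-4,2) inclusive
  edge (6, 12)→(5, 2): d=(-1,-10) inclusive
    (3,3)@(7, 7): e=[9,18,15] → X
    (4,3)@(9, 7): e=[-7,14,35] → .
    (3,4)@(7, 9): e=[19,10,13] → X
    (4,4)@(9, 9): e=[3,6,33] → X
    (5,4)@(11, 9): e=[-13,2,53] → .
    (3,5)@(7, 11): e=[29,2,11] → X
    (4,5)@(9, 11): e=[13,-2,31] → .
  covered (4 px):
    . . . . . . . . . . . .
    . . . . . . . . . . . .
    . . . . . . . . . . . .
    . . . X . . . . . . . .
    . . . X X . . . . . . .
    . . . X . . . . . . . .
T3:
  2·area = 78
  edge (7, 10)→(20, 2): d=(13,-8) inclusive
  edge (20, 2)→(20, 8): d=(0,6) inclusive
  edge (20, 8)→(7, 10): d=(-13,2) inclusive
    (9,1)@(19, 3): e=[5,6,67] → X
    (10,1)@(21, 3): e=[21,-6,63] → .
    (8,2)@(17, 5): e=[15,18,45] → X
    (10,2)@(21, 5): e=[47,-6,37] → .
    (6,3)@(13, 7): e=[9,42,27] → X
    (7,3)@(15, 7): e=[25,30,23] → X
    (10,3)@(21, 7): e=[73,-6,11] → .
    (4,4)@(9, 9): e=[3,66,9] → X
    (5,4)@(11, 9): e=[19,54,5] → X
    (7,4)@(15, 9): e=[51,30,-3] → .
    (8,4)@(17, 9): e=[67,18,-7] → .
    (9,4)@(19, 9): e=[83,6,-11] → .
  covered (10 px):
    . . . . . . . . . . . .
    . . . . . . . . . X . .
    . . . . . . . . X X . .
    . . . . . . X X X X . .
    . . . . X X X . . . . .
    . . . . . . . . . . . .
T4:
  2·area = 32  (B↔C swapped to make it positive)
  edge (6, 3)→(18, 10): d=(12,7) inclusive
  edge (18, 10)→(10, 8): d=(-8,-2) inclusive
  edge (10, 8)→(6, 3): d=(-4,-5) inclusive
    (4,2)@(9, 5): e=[3,22,7] → X
    (5,2)@(11, 5): e=[-11,26,17] → .
    (4,3)@(9, 7): e=[27,6,-1] → .
    (5,3)@(11, 7): e=[13,10,9] → X
    (6,3)@(13, 7): e=[-1,14,19] → .
    (5,4)@(11, 9): e=[37,-6,1] → .
    (7,4)@(15, 9): e=[9,2,21] → X
    (8,4)@(17, 9): e=[-5,6,31] → .
    (7,5)@(15, 11): e=[33,-14,13] → .
  covered (3 px):
    . . . . . . . . . . . .
    . . . . . . . . . . . .
    . . . . X . . . . . . .
    . . . . . X . . . . . .
    . . . . . . . X . . . .
    . . . . . . . . . . . .

Final: 24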